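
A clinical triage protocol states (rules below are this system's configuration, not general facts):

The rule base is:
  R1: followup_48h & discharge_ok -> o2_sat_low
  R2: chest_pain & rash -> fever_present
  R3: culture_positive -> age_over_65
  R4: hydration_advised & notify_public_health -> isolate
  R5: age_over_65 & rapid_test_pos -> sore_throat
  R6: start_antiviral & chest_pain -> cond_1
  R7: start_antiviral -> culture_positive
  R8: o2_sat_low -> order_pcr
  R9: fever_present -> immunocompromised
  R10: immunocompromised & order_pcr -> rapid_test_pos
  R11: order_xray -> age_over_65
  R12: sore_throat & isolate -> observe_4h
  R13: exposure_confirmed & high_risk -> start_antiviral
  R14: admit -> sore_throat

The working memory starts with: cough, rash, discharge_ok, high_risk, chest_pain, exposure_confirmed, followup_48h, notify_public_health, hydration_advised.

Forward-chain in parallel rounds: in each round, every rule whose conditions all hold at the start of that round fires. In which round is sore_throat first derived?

[1] R1 [followup_48h & discharge_ok -> o2_sat_low]; R2 [chest_pain & rash -> fever_present]; R4 [hydration_advised & notify_public_health -> isolate]; R13 [exposure_confirmed & high_risk -> start_antiviral]. ⇒ new: o2_sat_low, fever_present, isolate, start_antiviral.
[2] R6 [start_antiviral & chest_pain -> cond_1]; R7 [start_antiviral -> culture_positive]; R8 [o2_sat_low -> order_pcr]; R9 [fever_present -> immunocompromised]. ⇒ new: cond_1, culture_positive, order_pcr, immunocompromised.
[3] R3 [culture_positive -> age_over_65]; R10 [immunocompromised & order_pcr -> rapid_test_pos]. ⇒ new: age_over_65, rapid_test_pos.
[4] R5 [age_over_65 & rapid_test_pos -> sore_throat]. ⇒ new: sore_throat.
sore_throat first appears in round 4.

4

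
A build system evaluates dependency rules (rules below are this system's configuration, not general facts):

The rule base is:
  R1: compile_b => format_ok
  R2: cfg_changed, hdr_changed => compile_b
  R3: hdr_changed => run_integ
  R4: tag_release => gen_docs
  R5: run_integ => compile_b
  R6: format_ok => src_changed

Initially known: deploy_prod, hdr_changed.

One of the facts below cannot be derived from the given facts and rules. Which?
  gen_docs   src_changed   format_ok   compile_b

gen_docs

Round 1 — R3, derive run_integ.
Round 2 — R5, derive compile_b.
Round 3 — R1, derive format_ok.
Round 4 — R6, derive src_changed.
Derived: src_changed (round 4), compile_b (round 2), format_ok (round 3). gen_docs never appears in any round.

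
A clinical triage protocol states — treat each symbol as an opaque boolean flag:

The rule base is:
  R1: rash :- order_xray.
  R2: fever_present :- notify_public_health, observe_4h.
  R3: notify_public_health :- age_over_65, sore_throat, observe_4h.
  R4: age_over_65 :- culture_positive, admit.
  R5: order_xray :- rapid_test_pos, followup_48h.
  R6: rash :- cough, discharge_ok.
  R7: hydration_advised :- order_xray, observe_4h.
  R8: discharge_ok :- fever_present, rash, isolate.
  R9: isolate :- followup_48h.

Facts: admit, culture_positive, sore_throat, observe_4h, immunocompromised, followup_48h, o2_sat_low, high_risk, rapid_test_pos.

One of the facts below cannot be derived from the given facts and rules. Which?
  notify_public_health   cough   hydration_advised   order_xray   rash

cough

Round 1 — R4, R5, R9, derive age_over_65, order_xray, isolate.
Round 2 — R1, R3, R7, derive rash, notify_public_health, hydration_advised.
Round 3 — R2, derive fever_present.
Round 4 — R8, derive discharge_ok.
Derived: rash (round 2), hydration_advised (round 2), notify_public_health (round 2), order_xray (round 1). cough never appears in any round.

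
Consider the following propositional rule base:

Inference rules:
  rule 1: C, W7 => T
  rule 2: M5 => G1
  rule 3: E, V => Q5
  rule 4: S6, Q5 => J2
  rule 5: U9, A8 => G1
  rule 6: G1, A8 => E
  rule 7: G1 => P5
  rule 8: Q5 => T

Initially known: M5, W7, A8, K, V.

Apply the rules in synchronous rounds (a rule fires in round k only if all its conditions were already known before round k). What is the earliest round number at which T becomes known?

4

Round 1 — rule 2, derive G1.
Round 2 — rule 6, rule 7, derive E, P5.
Round 3 — rule 3, derive Q5.
Round 4 — rule 8, derive T.
T first appears in round 4.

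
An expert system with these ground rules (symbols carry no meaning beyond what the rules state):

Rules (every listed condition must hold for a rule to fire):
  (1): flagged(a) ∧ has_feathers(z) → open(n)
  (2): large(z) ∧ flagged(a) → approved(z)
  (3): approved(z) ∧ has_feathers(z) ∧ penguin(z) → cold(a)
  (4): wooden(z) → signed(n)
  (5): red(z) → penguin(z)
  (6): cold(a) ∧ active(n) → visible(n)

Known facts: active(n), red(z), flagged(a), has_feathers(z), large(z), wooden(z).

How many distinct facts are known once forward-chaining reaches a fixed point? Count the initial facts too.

12

Round 1 fires (1), (2), (4), (5), giving open(n), approved(z), signed(n), penguin(z).
Round 2 fires (3), giving cold(a).
Round 3 fires (6), giving visible(n).
Closure: {active(n), approved(z), cold(a), flagged(a), has_feathers(z), large(z), open(n), penguin(z), red(z), signed(n), visible(n), wooden(z)} — 12 facts.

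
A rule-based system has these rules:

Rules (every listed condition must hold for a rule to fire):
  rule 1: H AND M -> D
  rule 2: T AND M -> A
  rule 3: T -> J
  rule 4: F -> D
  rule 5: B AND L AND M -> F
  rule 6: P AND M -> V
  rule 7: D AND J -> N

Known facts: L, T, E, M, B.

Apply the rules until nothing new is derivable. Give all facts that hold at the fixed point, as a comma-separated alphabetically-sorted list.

A, B, D, E, F, J, L, M, N, T

Round 1: rule 2 [T AND M -> A]; rule 3 [T -> J]; rule 5 [B AND L AND M -> F]. Adds A, J, F.
Round 2: rule 4 [F -> D]. Adds D.
Round 3: rule 7 [D AND J -> N]. Adds N.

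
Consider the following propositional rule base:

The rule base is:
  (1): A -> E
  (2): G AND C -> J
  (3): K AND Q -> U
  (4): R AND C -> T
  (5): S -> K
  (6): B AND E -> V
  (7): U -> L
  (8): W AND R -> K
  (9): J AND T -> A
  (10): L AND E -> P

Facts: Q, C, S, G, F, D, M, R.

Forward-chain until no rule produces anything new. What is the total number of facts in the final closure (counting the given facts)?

Round 1 fires (2), (4), (5), giving J, T, K.
Round 2 fires (3), (9), giving U, A.
Round 3 fires (1), (7), giving E, L.
Round 4 fires (10), giving P.
Closure: {A, C, D, E, F, G, J, K, L, M, P, Q, R, S, T, U} — 16 facts.

16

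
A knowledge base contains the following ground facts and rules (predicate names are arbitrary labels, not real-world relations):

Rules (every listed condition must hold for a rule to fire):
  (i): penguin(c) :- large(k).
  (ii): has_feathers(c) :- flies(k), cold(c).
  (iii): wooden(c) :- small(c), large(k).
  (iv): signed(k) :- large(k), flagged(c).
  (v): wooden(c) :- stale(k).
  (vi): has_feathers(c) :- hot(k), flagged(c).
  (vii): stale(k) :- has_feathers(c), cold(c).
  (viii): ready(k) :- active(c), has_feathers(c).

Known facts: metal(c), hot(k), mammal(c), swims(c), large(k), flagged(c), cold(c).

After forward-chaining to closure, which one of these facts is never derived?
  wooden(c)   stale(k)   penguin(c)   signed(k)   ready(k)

Round 1 — (i), (iv), (vi), derive penguin(c), signed(k), has_feathers(c).
Round 2 — (vii), derive stale(k).
Round 3 — (v), derive wooden(c).
Derived: wooden(c) (round 3), stale(k) (round 2), penguin(c) (round 1), signed(k) (round 1). ready(k) never appears in any round.

ready(k)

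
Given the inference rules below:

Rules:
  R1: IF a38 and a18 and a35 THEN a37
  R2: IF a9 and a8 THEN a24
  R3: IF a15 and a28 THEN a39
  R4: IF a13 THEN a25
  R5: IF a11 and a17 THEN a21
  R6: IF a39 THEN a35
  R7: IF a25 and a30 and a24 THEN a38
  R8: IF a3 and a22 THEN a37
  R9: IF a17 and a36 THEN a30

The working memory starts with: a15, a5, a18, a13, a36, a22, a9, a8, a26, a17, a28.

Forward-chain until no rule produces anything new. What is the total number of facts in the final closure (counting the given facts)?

Round 1: R2 [IF a9 and a8 THEN a24]; R3 [IF a15 and a28 THEN a39]; R4 [IF a13 THEN a25]; R9 [IF a17 and a36 THEN a30]. New: a24, a39, a25, a30.
Round 2: R6 [IF a39 THEN a35]; R7 [IF a25 and a30 and a24 THEN a38]. New: a35, a38.
Round 3: R1 [IF a38 and a18 and a35 THEN a37]. New: a37.
Closure: {a13, a15, a17, a18, a22, a24, a25, a26, a28, a30, a35, a36, a37, a38, a39, a5, a8, a9} — 18 facts.

18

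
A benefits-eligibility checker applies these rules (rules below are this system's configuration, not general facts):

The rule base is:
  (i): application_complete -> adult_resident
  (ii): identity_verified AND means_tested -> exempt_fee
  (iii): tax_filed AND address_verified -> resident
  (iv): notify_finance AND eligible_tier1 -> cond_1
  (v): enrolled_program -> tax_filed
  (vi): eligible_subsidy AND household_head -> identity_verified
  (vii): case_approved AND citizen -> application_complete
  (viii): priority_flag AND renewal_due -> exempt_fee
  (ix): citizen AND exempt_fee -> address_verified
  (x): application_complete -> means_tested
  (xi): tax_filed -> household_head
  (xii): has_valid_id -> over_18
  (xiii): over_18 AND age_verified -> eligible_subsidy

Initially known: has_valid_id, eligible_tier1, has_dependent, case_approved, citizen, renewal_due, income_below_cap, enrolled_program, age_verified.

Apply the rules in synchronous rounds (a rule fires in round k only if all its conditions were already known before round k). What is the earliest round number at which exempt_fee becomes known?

Round 1: (v) [enrolled_program -> tax_filed]; (vii) [case_approved AND citizen -> application_complete]; (xii) [has_valid_id -> over_18]. New: tax_filed, application_complete, over_18.
Round 2: (i) [application_complete -> adult_resident]; (x) [application_complete -> means_tested]; (xi) [tax_filed -> household_head]; (xiii) [over_18 AND age_verified -> eligible_subsidy]. New: adult_resident, means_tested, household_head, eligible_subsidy.
Round 3: (vi) [eligible_subsidy AND household_head -> identity_verified]. New: identity_verified.
Round 4: (ii) [identity_verified AND means_tested -> exempt_fee]. New: exempt_fee.
exempt_fee first appears in round 4.

4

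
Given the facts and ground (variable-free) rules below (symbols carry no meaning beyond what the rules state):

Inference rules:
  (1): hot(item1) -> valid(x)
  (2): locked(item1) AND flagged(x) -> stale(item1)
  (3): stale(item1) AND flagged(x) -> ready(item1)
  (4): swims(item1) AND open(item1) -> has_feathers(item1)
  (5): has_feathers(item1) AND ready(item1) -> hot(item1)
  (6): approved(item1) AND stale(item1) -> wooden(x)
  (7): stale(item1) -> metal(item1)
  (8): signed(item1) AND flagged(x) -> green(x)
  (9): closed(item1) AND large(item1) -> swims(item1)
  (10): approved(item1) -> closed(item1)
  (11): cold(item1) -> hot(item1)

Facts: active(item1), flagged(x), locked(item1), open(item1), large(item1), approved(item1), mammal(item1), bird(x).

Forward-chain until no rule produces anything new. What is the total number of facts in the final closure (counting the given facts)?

17

[1] (2) [locked(item1) AND flagged(x) -> stale(item1)]; (10) [approved(item1) -> closed(item1)]. ⇒ new: stale(item1), closed(item1).
[2] (3) [stale(item1) AND flagged(x) -> ready(item1)]; (6) [approved(item1) AND stale(item1) -> wooden(x)]; (7) [stale(item1) -> metal(item1)]; (9) [closed(item1) AND large(item1) -> swims(item1)]. ⇒ new: ready(item1), wooden(x), metal(item1), swims(item1).
[3] (4) [swims(item1) AND open(item1) -> has_feathers(item1)]. ⇒ new: has_feathers(item1).
[4] (5) [has_feathers(item1) AND ready(item1) -> hot(item1)]. ⇒ new: hot(item1).
[5] (1) [hot(item1) -> valid(x)]. ⇒ new: valid(x).
Closure: {active(item1), approved(item1), bird(x), closed(item1), flagged(x), has_feathers(item1), hot(item1), large(item1), locked(item1), mammal(item1), metal(item1), open(item1), ready(item1), stale(item1), swims(item1), valid(x), wooden(x)} — 17 facts.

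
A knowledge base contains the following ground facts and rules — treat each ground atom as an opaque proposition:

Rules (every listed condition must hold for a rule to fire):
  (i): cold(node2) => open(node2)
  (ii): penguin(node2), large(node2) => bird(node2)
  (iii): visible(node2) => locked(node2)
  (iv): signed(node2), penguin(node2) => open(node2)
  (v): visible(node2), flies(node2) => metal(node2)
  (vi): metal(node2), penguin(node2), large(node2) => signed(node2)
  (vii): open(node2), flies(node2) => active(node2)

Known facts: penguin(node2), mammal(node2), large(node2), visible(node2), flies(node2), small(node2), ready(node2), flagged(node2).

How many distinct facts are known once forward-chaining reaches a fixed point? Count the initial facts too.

14

Round 1 fires (ii), (iii), (v), giving bird(node2), locked(node2), metal(node2).
Round 2 fires (vi), giving signed(node2).
Round 3 fires (iv), giving open(node2).
Round 4 fires (vii), giving active(node2).
Closure: {active(node2), bird(node2), flagged(node2), flies(node2), large(node2), locked(node2), mammal(node2), metal(node2), open(node2), penguin(node2), ready(node2), signed(node2), small(node2), visible(node2)} — 14 facts.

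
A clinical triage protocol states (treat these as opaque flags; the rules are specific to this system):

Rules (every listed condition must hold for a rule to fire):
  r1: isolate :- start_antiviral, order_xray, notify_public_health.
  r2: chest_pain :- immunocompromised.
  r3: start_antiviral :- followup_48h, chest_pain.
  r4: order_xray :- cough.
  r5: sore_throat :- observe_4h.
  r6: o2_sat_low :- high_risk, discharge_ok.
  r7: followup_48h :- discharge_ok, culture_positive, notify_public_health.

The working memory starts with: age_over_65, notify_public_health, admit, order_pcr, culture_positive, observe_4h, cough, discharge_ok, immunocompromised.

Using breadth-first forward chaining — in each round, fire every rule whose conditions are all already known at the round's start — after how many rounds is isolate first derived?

3

Round 1 fires r2, r4, r5, r7, giving chest_pain, order_xray, sore_throat, followup_48h.
Round 2 fires r3, giving start_antiviral.
Round 3 fires r1, giving isolate.
isolate first appears in round 3.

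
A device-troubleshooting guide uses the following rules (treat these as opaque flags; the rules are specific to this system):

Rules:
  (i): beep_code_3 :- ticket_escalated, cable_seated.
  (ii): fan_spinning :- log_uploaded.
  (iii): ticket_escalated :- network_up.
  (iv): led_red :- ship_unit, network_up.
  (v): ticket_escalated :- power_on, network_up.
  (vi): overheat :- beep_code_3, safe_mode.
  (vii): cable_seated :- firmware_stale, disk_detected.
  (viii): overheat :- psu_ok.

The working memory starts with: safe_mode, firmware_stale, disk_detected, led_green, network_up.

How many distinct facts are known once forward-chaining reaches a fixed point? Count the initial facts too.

9

[1] (iii) [ticket_escalated :- network_up.]; (vii) [cable_seated :- firmware_stale, disk_detected.]. ⇒ new: ticket_escalated, cable_seated.
[2] (i) [beep_code_3 :- ticket_escalated, cable_seated.]. ⇒ new: beep_code_3.
[3] (vi) [overheat :- beep_code_3, safe_mode.]. ⇒ new: overheat.
Closure: {beep_code_3, cable_seated, disk_detected, firmware_stale, led_green, network_up, overheat, safe_mode, ticket_escalated} — 9 facts.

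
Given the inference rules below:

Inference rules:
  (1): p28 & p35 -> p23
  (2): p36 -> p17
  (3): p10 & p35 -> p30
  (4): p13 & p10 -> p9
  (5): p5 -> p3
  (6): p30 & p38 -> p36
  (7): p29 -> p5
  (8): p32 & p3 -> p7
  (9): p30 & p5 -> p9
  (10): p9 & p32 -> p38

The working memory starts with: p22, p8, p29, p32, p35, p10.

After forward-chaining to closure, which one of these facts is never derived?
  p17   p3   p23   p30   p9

p23

Round 1: (3) [p10 & p35 -> p30]; (7) [p29 -> p5]. New: p30, p5.
Round 2: (5) [p5 -> p3]; (9) [p30 & p5 -> p9]. New: p3, p9.
Round 3: (8) [p32 & p3 -> p7]; (10) [p9 & p32 -> p38]. New: p7, p38.
Round 4: (6) [p30 & p38 -> p36]. New: p36.
Round 5: (2) [p36 -> p17]. New: p17.
Derived: p17 (round 5), p3 (round 2), p30 (round 1), p9 (round 2). p23 never appears in any round.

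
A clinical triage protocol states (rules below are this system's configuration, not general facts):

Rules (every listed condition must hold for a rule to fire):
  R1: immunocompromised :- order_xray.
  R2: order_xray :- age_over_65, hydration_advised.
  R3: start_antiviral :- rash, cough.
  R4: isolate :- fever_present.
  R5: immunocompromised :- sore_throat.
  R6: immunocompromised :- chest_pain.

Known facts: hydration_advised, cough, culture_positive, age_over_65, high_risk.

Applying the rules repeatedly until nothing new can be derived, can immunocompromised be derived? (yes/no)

Round 1: R2 [order_xray :- age_over_65, hydration_advised.]. New: order_xray.
Round 2: R1 [immunocompromised :- order_xray.]. New: immunocompromised.
immunocompromised appears in round 2, so it is derivable.

yes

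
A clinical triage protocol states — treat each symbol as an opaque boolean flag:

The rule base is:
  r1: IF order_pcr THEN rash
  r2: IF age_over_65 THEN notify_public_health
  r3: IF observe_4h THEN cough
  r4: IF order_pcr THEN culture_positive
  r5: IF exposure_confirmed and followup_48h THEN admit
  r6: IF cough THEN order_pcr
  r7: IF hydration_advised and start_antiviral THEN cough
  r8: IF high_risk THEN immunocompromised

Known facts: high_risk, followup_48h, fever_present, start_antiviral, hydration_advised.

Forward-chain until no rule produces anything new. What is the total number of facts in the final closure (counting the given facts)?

10

Round 1: r7 [IF hydration_advised and start_antiviral THEN cough]; r8 [IF high_risk THEN immunocompromised]. Adds cough, immunocompromised.
Round 2: r6 [IF cough THEN order_pcr]. Adds order_pcr.
Round 3: r1 [IF order_pcr THEN rash]; r4 [IF order_pcr THEN culture_positive]. Adds rash, culture_positive.
Closure: {cough, culture_positive, fever_present, followup_48h, high_risk, hydration_advised, immunocompromised, order_pcr, rash, start_antiviral} — 10 facts.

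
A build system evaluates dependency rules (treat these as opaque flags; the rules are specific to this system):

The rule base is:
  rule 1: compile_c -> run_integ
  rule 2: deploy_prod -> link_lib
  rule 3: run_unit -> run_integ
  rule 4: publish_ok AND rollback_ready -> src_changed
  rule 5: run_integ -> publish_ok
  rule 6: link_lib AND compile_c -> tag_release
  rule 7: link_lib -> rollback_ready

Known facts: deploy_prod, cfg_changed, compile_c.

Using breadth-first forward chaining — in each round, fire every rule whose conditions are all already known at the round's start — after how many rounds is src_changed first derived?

Round 1 — rule 1, rule 2, derive run_integ, link_lib.
Round 2 — rule 5, rule 6, rule 7, derive publish_ok, tag_release, rollback_ready.
Round 3 — rule 4, derive src_changed.
src_changed first appears in round 3.

3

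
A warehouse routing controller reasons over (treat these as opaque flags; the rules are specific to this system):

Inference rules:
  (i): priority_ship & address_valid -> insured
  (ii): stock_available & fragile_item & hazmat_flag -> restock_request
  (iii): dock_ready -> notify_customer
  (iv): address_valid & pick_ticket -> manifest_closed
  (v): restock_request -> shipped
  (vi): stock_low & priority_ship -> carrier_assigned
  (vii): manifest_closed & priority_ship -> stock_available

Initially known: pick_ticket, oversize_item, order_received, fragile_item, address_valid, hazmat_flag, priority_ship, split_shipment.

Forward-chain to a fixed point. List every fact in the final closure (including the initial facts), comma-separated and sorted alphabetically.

Round 1: (i) [priority_ship & address_valid -> insured]; (iv) [address_valid & pick_ticket -> manifest_closed]. New: insured, manifest_closed.
Round 2: (vii) [manifest_closed & priority_ship -> stock_available]. New: stock_available.
Round 3: (ii) [stock_available & fragile_item & hazmat_flag -> restock_request]. New: restock_request.
Round 4: (v) [restock_request -> shipped]. New: shipped.

address_valid, fragile_item, hazmat_flag, insured, manifest_closed, order_received, oversize_item, pick_ticket, priority_ship, restock_request, shipped, split_shipment, stock_available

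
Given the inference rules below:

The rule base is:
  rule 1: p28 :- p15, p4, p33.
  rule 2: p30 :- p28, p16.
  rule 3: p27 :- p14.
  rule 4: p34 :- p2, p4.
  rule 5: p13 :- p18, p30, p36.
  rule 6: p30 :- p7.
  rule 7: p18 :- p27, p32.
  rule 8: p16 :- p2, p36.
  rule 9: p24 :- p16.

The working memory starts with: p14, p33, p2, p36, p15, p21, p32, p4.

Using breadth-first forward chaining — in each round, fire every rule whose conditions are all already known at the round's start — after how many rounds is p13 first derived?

3

Round 1 fires rule 1, rule 3, rule 4, rule 8, giving p28, p27, p34, p16.
Round 2 fires rule 2, rule 7, rule 9, giving p30, p18, p24.
Round 3 fires rule 5, giving p13.
p13 first appears in round 3.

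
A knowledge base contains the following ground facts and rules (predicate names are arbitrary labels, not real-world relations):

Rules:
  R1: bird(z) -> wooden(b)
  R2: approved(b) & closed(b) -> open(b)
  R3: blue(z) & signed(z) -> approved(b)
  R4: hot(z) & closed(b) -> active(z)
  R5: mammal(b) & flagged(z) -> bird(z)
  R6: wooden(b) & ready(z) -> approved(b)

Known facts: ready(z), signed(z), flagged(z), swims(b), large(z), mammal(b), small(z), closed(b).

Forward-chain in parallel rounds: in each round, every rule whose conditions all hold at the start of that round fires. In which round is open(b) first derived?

Round 1 fires R5, giving bird(z).
Round 2 fires R1, giving wooden(b).
Round 3 fires R6, giving approved(b).
Round 4 fires R2, giving open(b).
open(b) first appears in round 4.

4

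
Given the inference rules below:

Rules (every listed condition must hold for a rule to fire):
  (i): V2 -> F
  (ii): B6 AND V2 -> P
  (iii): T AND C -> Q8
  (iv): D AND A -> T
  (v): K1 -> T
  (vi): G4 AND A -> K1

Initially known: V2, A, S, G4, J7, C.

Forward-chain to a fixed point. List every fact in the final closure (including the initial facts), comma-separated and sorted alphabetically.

Round 1 — (i), (vi), derive F, K1.
Round 2 — (v), derive T.
Round 3 — (iii), derive Q8.

A, C, F, G4, J7, K1, Q8, S, T, V2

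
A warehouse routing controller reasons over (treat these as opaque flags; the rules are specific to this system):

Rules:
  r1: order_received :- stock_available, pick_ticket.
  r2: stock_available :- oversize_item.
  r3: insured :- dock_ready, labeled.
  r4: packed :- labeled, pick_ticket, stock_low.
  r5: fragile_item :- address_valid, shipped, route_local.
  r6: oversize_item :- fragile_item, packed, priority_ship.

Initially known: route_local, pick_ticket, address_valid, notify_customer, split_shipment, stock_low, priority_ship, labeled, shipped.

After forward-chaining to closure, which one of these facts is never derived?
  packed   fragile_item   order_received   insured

Round 1: r4 [packed :- labeled, pick_ticket, stock_low.]; r5 [fragile_item :- address_valid, shipped, route_local.]. New: packed, fragile_item.
Round 2: r6 [oversize_item :- fragile_item, packed, priority_ship.]. New: oversize_item.
Round 3: r2 [stock_available :- oversize_item.]. New: stock_available.
Round 4: r1 [order_received :- stock_available, pick_ticket.]. New: order_received.
Derived: fragile_item (round 1), order_received (round 4), packed (round 1). insured never appears in any round.

insured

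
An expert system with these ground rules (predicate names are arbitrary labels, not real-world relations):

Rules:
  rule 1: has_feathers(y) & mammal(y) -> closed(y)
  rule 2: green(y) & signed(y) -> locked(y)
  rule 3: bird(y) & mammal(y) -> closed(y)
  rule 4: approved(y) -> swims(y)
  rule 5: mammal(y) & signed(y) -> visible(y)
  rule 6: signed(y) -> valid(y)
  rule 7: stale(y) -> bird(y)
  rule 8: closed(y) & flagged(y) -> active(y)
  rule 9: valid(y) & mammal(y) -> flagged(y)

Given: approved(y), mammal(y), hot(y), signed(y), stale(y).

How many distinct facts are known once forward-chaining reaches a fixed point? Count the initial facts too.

Round 1 fires rule 4, rule 5, rule 6, rule 7, giving swims(y), visible(y), valid(y), bird(y).
Round 2 fires rule 3, rule 9, giving closed(y), flagged(y).
Round 3 fires rule 8, giving active(y).
Closure: {active(y), approved(y), bird(y), closed(y), flagged(y), hot(y), mammal(y), signed(y), stale(y), swims(y), valid(y), visible(y)} — 12 facts.

12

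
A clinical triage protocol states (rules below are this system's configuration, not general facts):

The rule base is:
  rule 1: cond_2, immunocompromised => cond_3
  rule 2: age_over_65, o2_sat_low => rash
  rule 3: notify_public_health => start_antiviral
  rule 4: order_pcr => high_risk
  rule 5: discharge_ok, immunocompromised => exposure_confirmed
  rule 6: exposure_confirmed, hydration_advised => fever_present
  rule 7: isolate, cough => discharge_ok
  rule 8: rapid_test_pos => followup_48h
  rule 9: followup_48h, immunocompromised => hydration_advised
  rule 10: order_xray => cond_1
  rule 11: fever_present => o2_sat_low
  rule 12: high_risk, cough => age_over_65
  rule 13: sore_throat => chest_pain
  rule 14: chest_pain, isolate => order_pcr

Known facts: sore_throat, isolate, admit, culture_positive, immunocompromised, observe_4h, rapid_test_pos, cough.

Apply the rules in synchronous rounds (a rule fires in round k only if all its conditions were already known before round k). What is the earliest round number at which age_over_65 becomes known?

Round 1: rule 7 [isolate, cough => discharge_ok]; rule 8 [rapid_test_pos => followup_48h]; rule 13 [sore_throat => chest_pain]. Adds discharge_ok, followup_48h, chest_pain.
Round 2: rule 5 [discharge_ok, immunocompromised => exposure_confirmed]; rule 9 [followup_48h, immunocompromised => hydration_advised]; rule 14 [chest_pain, isolate => order_pcr]. Adds exposure_confirmed, hydration_advised, order_pcr.
Round 3: rule 4 [order_pcr => high_risk]; rule 6 [exposure_confirmed, hydration_advised => fever_present]. Adds high_risk, fever_present.
Round 4: rule 11 [fever_present => o2_sat_low]; rule 12 [high_risk, cough => age_over_65]. Adds o2_sat_low, age_over_65.
age_over_65 first appears in round 4.

4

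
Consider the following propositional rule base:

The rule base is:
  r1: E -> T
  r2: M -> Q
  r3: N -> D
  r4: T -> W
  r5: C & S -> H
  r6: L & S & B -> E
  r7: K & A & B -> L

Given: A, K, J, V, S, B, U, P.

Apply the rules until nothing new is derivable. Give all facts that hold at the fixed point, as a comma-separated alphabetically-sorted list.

Round 1: r7 [K & A & B -> L]. New: L.
Round 2: r6 [L & S & B -> E]. New: E.
Round 3: r1 [E -> T]. New: T.
Round 4: r4 [T -> W]. New: W.

A, B, E, J, K, L, P, S, T, U, V, W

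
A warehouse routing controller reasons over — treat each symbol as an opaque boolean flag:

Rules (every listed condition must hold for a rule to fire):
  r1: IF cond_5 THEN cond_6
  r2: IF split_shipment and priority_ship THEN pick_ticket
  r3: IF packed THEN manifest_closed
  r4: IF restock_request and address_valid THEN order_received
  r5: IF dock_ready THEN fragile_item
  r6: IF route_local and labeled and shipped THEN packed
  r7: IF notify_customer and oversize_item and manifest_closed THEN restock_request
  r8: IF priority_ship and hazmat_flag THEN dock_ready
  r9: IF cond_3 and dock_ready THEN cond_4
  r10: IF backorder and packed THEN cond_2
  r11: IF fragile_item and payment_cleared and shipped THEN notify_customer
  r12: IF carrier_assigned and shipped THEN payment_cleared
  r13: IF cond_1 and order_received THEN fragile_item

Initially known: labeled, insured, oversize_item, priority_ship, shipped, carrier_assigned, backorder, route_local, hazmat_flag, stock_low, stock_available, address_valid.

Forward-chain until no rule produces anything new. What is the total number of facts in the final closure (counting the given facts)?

21

Round 1: r6 [IF route_local and labeled and shipped THEN packed]; r8 [IF priority_ship and hazmat_flag THEN dock_ready]; r12 [IF carrier_assigned and shipped THEN payment_cleared]. New: packed, dock_ready, payment_cleared.
Round 2: r3 [IF packed THEN manifest_closed]; r5 [IF dock_ready THEN fragile_item]; r10 [IF backorder and packed THEN cond_2]. New: manifest_closed, fragile_item, cond_2.
Round 3: r11 [IF fragile_item and payment_cleared and shipped THEN notify_customer]. New: notify_customer.
Round 4: r7 [IF notify_customer and oversize_item and manifest_closed THEN restock_request]. New: restock_request.
Round 5: r4 [IF restock_request and address_valid THEN order_received]. New: order_received.
Closure: {address_valid, backorder, carrier_assigned, cond_2, dock_ready, fragile_item, hazmat_flag, insured, labeled, manifest_closed, notify_customer, order_received, oversize_item, packed, payment_cleared, priority_ship, restock_request, route_local, shipped, stock_available, stock_low} — 21 facts.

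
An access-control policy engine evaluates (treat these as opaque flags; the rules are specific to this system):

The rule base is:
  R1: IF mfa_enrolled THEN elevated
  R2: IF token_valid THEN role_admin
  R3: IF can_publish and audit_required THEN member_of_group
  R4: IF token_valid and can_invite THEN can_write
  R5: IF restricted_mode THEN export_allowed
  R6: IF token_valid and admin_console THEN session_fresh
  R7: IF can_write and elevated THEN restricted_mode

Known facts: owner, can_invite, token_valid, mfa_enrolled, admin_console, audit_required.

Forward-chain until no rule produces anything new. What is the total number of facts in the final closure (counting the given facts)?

[1] R1 [IF mfa_enrolled THEN elevated]; R2 [IF token_valid THEN role_admin]; R4 [IF token_valid and can_invite THEN can_write]; R6 [IF token_valid and admin_console THEN session_fresh]. ⇒ new: elevated, role_admin, can_write, session_fresh.
[2] R7 [IF can_write and elevated THEN restricted_mode]. ⇒ new: restricted_mode.
[3] R5 [IF restricted_mode THEN export_allowed]. ⇒ new: export_allowed.
Closure: {admin_console, audit_required, can_invite, can_write, elevated, export_allowed, mfa_enrolled, owner, restricted_mode, role_admin, session_fresh, token_valid} — 12 facts.

12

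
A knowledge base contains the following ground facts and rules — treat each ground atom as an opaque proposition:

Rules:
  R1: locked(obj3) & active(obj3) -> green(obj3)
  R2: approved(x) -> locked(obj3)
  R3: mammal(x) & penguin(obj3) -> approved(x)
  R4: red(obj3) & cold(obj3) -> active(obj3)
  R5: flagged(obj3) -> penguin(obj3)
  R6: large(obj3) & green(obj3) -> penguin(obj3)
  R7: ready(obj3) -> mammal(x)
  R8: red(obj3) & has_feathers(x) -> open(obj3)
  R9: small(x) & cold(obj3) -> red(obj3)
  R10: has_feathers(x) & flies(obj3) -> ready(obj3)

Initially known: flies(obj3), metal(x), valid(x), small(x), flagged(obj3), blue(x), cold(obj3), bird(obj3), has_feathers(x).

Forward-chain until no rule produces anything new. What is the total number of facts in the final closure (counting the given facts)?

Round 1: R5 [flagged(obj3) -> penguin(obj3)]; R9 [small(x) & cold(obj3) -> red(obj3)]; R10 [has_feathers(x) & flies(obj3) -> ready(obj3)]. New: penguin(obj3), red(obj3), ready(obj3).
Round 2: R4 [red(obj3) & cold(obj3) -> active(obj3)]; R7 [ready(obj3) -> mammal(x)]; R8 [red(obj3) & has_feathers(x) -> open(obj3)]. New: active(obj3), mammal(x), open(obj3).
Round 3: R3 [mammal(x) & penguin(obj3) -> approved(x)]. New: approved(x).
Round 4: R2 [approved(x) -> locked(obj3)]. New: locked(obj3).
Round 5: R1 [locked(obj3) & active(obj3) -> green(obj3)]. New: green(obj3).
Closure: {active(obj3), approved(x), bird(obj3), blue(x), cold(obj3), flagged(obj3), flies(obj3), green(obj3), has_feathers(x), locked(obj3), mammal(x), metal(x), open(obj3), penguin(obj3), ready(obj3), red(obj3), small(x), valid(x)} — 18 facts.

18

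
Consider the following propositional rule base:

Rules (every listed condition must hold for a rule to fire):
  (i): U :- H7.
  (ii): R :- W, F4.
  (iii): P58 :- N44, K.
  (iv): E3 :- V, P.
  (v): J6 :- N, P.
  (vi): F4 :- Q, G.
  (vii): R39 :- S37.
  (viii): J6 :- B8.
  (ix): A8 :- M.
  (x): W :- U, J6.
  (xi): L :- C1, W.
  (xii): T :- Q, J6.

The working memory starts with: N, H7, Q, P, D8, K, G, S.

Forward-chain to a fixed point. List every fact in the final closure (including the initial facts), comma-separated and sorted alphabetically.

[1] (i) [U :- H7.]; (v) [J6 :- N, P.]; (vi) [F4 :- Q, G.]. ⇒ new: U, J6, F4.
[2] (x) [W :- U, J6.]; (xii) [T :- Q, J6.]. ⇒ new: W, T.
[3] (ii) [R :- W, F4.]. ⇒ new: R.

D8, F4, G, H7, J6, K, N, P, Q, R, S, T, U, W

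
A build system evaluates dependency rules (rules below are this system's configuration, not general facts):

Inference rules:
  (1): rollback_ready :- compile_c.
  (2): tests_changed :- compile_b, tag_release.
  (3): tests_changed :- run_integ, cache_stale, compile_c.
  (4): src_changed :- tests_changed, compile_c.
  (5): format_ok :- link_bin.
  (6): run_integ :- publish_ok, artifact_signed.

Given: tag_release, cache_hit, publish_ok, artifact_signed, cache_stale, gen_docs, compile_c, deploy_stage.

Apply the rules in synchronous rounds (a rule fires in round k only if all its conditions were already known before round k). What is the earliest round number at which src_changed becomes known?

3

Round 1 — (1), (6), derive rollback_ready, run_integ.
Round 2 — (3), derive tests_changed.
Round 3 — (4), derive src_changed.
src_changed first appears in round 3.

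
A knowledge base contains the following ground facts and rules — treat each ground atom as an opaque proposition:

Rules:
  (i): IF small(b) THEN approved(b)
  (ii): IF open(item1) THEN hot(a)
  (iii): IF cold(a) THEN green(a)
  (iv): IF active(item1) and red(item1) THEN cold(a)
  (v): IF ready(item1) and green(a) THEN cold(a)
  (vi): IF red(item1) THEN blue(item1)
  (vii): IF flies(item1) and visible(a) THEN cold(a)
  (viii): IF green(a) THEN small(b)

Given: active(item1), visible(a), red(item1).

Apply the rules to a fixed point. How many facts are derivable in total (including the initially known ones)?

8

Round 1: (iv) [IF active(item1) and red(item1) THEN cold(a)]; (vi) [IF red(item1) THEN blue(item1)]. New: cold(a), blue(item1).
Round 2: (iii) [IF cold(a) THEN green(a)]. New: green(a).
Round 3: (viii) [IF green(a) THEN small(b)]. New: small(b).
Round 4: (i) [IF small(b) THEN approved(b)]. New: approved(b).
Closure: {active(item1), approved(b), blue(item1), cold(a), green(a), red(item1), small(b), visible(a)} — 8 facts.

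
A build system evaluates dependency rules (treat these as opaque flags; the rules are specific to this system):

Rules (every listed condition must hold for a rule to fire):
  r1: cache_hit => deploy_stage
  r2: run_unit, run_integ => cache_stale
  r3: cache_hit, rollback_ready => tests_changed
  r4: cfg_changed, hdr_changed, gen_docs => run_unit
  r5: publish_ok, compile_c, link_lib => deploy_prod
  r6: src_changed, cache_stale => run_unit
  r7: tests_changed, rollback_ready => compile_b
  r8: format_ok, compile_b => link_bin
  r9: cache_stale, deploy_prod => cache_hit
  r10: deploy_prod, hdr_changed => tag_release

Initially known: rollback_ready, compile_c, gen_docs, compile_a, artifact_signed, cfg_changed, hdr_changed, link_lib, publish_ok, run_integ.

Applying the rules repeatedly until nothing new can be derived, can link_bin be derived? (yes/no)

no

[1] r4 [cfg_changed, hdr_changed, gen_docs => run_unit]; r5 [publish_ok, compile_c, link_lib => deploy_prod]. ⇒ new: run_unit, deploy_prod.
[2] r2 [run_unit, run_integ => cache_stale]; r10 [deploy_prod, hdr_changed => tag_release]. ⇒ new: cache_stale, tag_release.
[3] r9 [cache_stale, deploy_prod => cache_hit]. ⇒ new: cache_hit.
[4] r1 [cache_hit => deploy_stage]; r3 [cache_hit, rollback_ready => tests_changed]. ⇒ new: deploy_stage, tests_changed.
[5] r7 [tests_changed, rollback_ready => compile_b]. ⇒ new: compile_b.
Fixed point reached. link_bin is concluded only by r8; r8 needs format_ok (never derived).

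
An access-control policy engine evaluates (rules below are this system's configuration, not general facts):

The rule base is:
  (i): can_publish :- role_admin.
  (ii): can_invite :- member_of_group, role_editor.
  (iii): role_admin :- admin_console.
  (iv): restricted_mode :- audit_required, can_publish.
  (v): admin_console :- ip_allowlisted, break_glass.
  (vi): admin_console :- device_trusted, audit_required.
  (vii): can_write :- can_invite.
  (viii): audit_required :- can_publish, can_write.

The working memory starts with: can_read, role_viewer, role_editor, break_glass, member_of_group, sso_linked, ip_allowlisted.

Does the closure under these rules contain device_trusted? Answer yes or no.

no

Round 1: (ii) [can_invite :- member_of_group, role_editor.]; (v) [admin_console :- ip_allowlisted, break_glass.]. New: can_invite, admin_console.
Round 2: (iii) [role_admin :- admin_console.]; (vii) [can_write :- can_invite.]. New: role_admin, can_write.
Round 3: (i) [can_publish :- role_admin.]. New: can_publish.
Round 4: (viii) [audit_required :- can_publish, can_write.]. New: audit_required.
Round 5: (iv) [restricted_mode :- audit_required, can_publish.]. New: restricted_mode.
Fixed point reached. No rule has device_trusted as a consequent, and it is not given.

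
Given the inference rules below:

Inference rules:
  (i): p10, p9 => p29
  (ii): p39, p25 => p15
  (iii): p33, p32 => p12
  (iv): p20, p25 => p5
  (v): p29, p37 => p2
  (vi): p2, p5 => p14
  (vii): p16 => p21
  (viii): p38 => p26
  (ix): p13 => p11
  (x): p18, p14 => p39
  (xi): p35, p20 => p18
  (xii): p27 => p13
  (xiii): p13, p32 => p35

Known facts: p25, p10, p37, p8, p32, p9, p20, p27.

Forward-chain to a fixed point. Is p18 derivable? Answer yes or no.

yes

Round 1: (i) [p10, p9 => p29]; (iv) [p20, p25 => p5]; (xii) [p27 => p13]. Adds p29, p5, p13.
Round 2: (v) [p29, p37 => p2]; (ix) [p13 => p11]; (xiii) [p13, p32 => p35]. Adds p2, p11, p35.
Round 3: (vi) [p2, p5 => p14]; (xi) [p35, p20 => p18]. Adds p14, p18.
Round 4: (x) [p18, p14 => p39]. Adds p39.
Round 5: (ii) [p39, p25 => p15]. Adds p15.
p18 appears in round 3, so it is derivable.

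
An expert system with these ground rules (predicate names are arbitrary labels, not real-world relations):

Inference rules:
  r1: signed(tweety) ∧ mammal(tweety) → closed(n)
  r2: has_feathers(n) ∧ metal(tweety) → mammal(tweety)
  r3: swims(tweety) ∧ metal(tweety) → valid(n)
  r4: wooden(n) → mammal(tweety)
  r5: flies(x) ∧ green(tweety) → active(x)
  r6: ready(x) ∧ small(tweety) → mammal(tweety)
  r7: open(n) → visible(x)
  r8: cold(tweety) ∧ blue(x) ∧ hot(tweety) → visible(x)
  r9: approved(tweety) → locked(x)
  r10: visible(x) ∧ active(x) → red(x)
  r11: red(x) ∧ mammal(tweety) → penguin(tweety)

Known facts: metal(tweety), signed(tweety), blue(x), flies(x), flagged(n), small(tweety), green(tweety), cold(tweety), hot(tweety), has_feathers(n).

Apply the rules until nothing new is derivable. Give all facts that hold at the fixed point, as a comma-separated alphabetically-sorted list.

active(x), blue(x), closed(n), cold(tweety), flagged(n), flies(x), green(tweety), has_feathers(n), hot(tweety), mammal(tweety), metal(tweety), penguin(tweety), red(x), signed(tweety), small(tweety), visible(x)

Round 1 — r2, r5, r8, derive mammal(tweety), active(x), visible(x).
Round 2 — r1, r10, derive closed(n), red(x).
Round 3 — r11, derive penguin(tweety).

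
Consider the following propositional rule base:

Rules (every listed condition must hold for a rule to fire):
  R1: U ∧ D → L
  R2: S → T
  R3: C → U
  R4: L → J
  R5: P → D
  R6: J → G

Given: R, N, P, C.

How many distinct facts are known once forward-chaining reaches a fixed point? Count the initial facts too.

Round 1 — R3, R5, derive U, D.
Round 2 — R1, derive L.
Round 3 — R4, derive J.
Round 4 — R6, derive G.
Closure: {C, D, G, J, L, N, P, R, U} — 9 facts.

9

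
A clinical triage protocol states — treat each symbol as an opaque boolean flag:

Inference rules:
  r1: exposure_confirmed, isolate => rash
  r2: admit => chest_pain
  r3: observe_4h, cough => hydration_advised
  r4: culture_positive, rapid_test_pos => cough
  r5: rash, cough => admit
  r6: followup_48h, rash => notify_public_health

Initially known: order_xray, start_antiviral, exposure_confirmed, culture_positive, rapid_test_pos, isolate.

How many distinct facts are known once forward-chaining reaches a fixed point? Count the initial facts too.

Round 1 — r1, r4, derive rash, cough.
Round 2 — r5, derive admit.
Round 3 — r2, derive chest_pain.
Closure: {admit, chest_pain, cough, culture_positive, exposure_confirmed, isolate, order_xray, rapid_test_pos, rash, start_antiviral} — 10 facts.

10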